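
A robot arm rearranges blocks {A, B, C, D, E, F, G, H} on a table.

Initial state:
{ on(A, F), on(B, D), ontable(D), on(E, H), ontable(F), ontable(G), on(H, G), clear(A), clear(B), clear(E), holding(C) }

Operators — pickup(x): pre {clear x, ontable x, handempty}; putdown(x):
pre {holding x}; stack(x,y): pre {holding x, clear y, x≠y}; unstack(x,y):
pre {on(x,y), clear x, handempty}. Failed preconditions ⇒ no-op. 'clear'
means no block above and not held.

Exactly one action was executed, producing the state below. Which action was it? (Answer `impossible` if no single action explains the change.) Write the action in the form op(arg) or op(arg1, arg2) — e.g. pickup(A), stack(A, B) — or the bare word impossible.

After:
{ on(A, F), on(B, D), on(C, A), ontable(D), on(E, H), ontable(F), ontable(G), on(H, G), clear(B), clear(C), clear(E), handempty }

stack(C, A)

target: towers=[D/B; F/A/C; G/H/E] holding=-
        putdown(C) → towers=[C; D/B; F/A; G/H/E] holding=-
       stack(C, A) → towers=[D/B; F/A/C; G/H/E] holding=-  ← match
       stack(C, E) → towers=[D/B; F/A; G/H/E/C] holding=-
       stack(C, B) → towers=[D/B/C; F/A; G/H/E] holding=-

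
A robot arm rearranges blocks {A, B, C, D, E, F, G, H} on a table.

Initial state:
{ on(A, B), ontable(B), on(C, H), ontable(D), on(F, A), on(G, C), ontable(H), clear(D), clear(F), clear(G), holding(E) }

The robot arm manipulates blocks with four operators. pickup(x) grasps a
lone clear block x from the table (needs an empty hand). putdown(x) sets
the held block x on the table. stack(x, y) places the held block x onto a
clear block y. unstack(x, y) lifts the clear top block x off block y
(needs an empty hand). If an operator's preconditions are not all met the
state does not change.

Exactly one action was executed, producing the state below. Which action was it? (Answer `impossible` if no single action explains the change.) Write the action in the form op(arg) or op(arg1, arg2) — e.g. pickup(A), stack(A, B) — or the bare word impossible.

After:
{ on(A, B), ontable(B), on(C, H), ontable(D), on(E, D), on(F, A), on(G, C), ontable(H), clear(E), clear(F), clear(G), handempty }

stack(E, D)

target: towers=[B/A/F; D/E; H/C/G] holding=-
        putdown(E) → towers=[B/A/F; D; E; H/C/G] holding=-
       stack(E, G) → towers=[B/A/F; D; H/C/G/E] holding=-
       stack(E, F) → towers=[B/A/F/E; D; H/C/G] holding=-
       stack(E, D) → towers=[B/A/F; D/E; H/C/G] holding=-  ← match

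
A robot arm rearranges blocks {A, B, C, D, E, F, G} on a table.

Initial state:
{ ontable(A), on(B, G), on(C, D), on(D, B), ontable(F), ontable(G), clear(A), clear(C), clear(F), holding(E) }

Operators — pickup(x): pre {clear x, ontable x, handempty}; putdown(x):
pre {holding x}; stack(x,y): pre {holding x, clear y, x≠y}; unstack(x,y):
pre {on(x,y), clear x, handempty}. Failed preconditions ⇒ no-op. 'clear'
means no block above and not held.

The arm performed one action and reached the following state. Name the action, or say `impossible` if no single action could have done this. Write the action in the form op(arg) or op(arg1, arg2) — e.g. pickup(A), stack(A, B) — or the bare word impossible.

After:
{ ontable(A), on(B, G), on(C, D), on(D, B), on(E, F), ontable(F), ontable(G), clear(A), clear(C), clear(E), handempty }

stack(E, F)

target: towers=[A; F/E; G/B/D/C] holding=-
        putdown(E) → towers=[A; E; F; G/B/D/C] holding=-
       stack(E, F) → towers=[A; F/E; G/B/D/C] holding=-  ← match
       stack(E, A) → towers=[A/E; F; G/B/D/C] holding=-
       stack(E, C) → towers=[A; F; G/B/D/C/E] holding=-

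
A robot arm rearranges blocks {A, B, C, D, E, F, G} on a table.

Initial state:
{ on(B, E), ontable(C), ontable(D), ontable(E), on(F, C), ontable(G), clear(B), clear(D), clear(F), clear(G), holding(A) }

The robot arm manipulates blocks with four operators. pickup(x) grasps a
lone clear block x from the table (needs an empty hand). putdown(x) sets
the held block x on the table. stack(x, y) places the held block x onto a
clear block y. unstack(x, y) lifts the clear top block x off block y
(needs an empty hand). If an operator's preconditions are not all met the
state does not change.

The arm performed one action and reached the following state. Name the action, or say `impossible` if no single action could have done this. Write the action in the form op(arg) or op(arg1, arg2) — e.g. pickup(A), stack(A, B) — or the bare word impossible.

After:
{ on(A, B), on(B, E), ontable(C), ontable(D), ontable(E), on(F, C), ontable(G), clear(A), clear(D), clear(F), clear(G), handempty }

stack(A, B)

target: towers=[C/F; D; E/B/A; G] holding=-
        putdown(A) → towers=[A; C/F; D; E/B; G] holding=-
       stack(A, B) → towers=[C/F; D; E/B/A; G] holding=-  ← match
       stack(A, F) → towers=[C/F/A; D; E/B; G] holding=-
       stack(A, G) → towers=[C/F; D; E/B; G/A] holding=-
       stack(A, D) → towers=[C/F; D/A; E/B; G] holding=-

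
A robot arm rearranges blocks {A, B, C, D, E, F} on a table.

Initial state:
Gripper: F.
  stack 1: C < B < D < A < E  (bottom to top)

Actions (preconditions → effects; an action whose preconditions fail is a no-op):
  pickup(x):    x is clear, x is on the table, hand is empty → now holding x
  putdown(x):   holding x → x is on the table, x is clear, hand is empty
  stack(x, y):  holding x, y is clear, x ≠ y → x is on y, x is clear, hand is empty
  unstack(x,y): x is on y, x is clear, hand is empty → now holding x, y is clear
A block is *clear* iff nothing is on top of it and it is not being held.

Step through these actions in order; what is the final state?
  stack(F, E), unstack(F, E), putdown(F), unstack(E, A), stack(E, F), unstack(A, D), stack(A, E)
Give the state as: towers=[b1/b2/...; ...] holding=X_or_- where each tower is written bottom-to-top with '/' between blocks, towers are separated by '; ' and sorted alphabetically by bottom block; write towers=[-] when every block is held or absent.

towers=[C/B/D; F/E/A] holding=-

step 1 (stack(F, E)): towers=[C/B/D/A/E/F] holding=-
step 2 (unstack(F, E)): towers=[C/B/D/A/E] holding=F
step 3 (putdown(F)): towers=[C/B/D/A/E; F] holding=-
step 4 (unstack(E, A)): towers=[C/B/D/A; F] holding=E
step 5 (stack(E, F)): towers=[C/B/D/A; F/E] holding=-
step 6 (unstack(A, D)): towers=[C/B/D; F/E] holding=A
step 7 (stack(A, E)): towers=[C/B/D; F/E/A] holding=-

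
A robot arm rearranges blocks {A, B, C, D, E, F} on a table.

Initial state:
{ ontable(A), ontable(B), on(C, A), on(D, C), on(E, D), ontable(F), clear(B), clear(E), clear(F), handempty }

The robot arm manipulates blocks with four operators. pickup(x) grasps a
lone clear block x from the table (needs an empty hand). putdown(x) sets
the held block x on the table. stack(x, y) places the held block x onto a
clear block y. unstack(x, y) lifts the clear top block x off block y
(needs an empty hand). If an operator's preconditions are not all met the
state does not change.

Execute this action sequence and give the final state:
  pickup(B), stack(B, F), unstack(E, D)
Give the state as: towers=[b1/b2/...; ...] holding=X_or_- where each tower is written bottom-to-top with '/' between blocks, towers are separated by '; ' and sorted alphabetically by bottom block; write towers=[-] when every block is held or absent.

step 1 (pickup(B)): towers=[A/C/D/E; F] holding=B
step 2 (stack(B, F)): towers=[A/C/D/E; F/B] holding=-
step 3 (unstack(E, D)): towers=[A/C/D; F/B] holding=E

towers=[A/C/D; F/B] holding=E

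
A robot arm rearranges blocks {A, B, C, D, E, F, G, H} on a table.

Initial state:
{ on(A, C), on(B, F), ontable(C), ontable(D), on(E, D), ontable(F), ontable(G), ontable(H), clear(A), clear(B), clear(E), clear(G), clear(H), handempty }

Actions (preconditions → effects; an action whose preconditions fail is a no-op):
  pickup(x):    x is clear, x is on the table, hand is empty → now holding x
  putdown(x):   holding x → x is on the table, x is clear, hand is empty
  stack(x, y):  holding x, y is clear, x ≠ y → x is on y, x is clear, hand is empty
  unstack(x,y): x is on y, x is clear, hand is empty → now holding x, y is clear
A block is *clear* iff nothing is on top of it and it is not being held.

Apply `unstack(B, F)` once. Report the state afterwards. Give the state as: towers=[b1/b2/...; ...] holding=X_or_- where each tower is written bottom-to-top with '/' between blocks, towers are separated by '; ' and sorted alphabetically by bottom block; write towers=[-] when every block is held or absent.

before: towers=[C/A; D/E; F/B; G; H] holding=-
pre[unstack(B, F)]: on(B,F) ok, clear(B) ok, handempty ok
all met → apply unstack(B, F)
after:  towers=[C/A; D/E; F; G; H] holding=B

towers=[C/A; D/E; F; G; H] holding=B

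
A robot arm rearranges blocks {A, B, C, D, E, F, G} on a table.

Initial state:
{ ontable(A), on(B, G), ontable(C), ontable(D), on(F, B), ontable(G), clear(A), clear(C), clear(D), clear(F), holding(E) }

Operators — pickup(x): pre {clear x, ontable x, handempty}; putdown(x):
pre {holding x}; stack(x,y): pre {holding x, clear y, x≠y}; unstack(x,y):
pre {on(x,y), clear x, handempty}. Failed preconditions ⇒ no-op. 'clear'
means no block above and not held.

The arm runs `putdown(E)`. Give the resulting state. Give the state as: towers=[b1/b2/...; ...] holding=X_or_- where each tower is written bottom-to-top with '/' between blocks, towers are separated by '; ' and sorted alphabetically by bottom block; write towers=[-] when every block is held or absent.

towers=[A; C; D; E; G/B/F] holding=-

before: towers=[A; C; D; G/B/F] holding=E
pre[putdown(E)]: holding(E) yes
all met → apply putdown(E)
after:  towers=[A; C; D; E; G/B/F] holding=-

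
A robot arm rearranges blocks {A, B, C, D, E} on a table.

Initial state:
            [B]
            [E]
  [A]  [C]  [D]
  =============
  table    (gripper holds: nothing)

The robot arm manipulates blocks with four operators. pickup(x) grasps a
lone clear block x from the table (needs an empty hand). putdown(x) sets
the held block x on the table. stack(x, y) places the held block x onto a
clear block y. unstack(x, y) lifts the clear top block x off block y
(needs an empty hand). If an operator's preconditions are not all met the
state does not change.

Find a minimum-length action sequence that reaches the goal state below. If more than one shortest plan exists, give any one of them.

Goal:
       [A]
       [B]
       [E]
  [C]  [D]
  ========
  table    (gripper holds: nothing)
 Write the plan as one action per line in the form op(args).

pickup(A)
stack(A, B)

step 1 (pickup(A)): towers=[C; D/E/B] holding=A
step 2 (stack(A, B)): towers=[C; D/E/B/A] holding=-
goal check: towers=[C; D/E/B/A] holding=- — reached (length 2, optimal by BFS)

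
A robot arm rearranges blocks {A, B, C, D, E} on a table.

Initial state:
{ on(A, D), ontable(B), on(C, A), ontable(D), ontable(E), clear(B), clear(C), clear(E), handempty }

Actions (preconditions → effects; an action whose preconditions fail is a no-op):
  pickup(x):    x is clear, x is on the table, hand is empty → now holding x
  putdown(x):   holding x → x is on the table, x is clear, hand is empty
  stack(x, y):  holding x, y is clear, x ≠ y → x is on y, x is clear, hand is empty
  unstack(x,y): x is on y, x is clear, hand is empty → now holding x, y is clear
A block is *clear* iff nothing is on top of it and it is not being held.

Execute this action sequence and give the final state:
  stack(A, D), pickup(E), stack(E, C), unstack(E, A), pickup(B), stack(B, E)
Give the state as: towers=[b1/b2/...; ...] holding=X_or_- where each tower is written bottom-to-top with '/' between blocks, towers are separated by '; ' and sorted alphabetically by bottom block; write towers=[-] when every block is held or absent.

step 1 (stack(A, D)) [no-op]: towers=[B; D/A/C; E] holding=-
step 2 (pickup(E)): towers=[B; D/A/C] holding=E
step 3 (stack(E, C)): towers=[B; D/A/C/E] holding=-
step 4 (unstack(E, A)) [no-op]: towers=[B; D/A/C/E] holding=-
step 5 (pickup(B)): towers=[D/A/C/E] holding=B
step 6 (stack(B, E)): towers=[D/A/C/E/B] holding=-

towers=[D/A/C/E/B] holding=-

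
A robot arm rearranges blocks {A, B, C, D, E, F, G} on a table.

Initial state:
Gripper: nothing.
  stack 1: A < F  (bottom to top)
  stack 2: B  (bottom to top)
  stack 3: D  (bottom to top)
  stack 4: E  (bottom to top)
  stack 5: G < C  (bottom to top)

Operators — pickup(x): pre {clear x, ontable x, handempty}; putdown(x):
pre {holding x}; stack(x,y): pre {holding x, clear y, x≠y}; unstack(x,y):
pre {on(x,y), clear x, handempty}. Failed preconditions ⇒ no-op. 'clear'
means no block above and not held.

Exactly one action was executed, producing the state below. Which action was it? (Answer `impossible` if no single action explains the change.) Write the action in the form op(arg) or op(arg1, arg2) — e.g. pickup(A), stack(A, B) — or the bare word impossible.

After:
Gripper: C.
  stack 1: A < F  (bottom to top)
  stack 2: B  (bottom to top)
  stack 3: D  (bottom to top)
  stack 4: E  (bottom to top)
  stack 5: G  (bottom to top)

target: towers=[A/F; B; D; E; G] holding=C
         pickup(B) → towers=[A/F; D; E; G/C] holding=B
     unstack(F, A) → towers=[A; B; D; E; G/C] holding=F
         pickup(D) → towers=[A/F; B; E; G/C] holding=D
         pickup(E) → towers=[A/F; B; D; G/C] holding=E
     unstack(C, G) → towers=[A/F; B; D; E; G] holding=C  ← match

unstack(C, G)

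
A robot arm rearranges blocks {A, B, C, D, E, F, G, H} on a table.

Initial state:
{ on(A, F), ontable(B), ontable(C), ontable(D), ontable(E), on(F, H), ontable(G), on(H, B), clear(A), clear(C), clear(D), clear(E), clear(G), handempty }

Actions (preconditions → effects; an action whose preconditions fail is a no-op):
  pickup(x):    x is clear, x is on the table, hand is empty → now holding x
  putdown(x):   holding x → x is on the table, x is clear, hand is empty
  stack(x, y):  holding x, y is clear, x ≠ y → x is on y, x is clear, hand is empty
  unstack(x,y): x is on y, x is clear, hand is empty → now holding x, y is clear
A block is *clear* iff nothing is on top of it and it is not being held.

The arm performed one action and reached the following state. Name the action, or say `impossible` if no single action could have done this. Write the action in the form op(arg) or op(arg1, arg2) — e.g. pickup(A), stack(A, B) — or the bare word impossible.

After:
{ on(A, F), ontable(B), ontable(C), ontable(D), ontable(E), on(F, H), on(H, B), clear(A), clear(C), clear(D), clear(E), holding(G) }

pickup(G)

target: towers=[B/H/F/A; C; D; E] holding=G
         pickup(G) → towers=[B/H/F/A; C; D; E] holding=G  ← match
     unstack(A, F) → towers=[B/H/F; C; D; E; G] holding=A
         pickup(E) → towers=[B/H/F/A; C; D; G] holding=E
         pickup(D) → towers=[B/H/F/A; C; E; G] holding=D
         pickup(C) → towers=[B/H/F/A; D; E; G] holding=C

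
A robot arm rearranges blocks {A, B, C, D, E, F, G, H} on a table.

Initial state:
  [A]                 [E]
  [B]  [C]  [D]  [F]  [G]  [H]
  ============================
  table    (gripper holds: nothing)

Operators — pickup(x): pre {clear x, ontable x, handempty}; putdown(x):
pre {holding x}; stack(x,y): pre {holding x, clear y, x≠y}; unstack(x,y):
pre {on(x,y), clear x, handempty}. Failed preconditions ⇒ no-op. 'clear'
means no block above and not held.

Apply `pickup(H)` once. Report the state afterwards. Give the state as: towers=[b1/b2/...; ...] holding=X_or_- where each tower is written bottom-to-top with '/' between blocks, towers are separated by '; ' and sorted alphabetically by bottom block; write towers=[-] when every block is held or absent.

before: towers=[B/A; C; D; F; G/E; H] holding=-
pre[pickup(H)]: clear(H) ✓, ontable(H) ✓, handempty ✓
all met → apply pickup(H)
after:  towers=[B/A; C; D; F; G/E] holding=H

towers=[B/A; C; D; F; G/E] holding=H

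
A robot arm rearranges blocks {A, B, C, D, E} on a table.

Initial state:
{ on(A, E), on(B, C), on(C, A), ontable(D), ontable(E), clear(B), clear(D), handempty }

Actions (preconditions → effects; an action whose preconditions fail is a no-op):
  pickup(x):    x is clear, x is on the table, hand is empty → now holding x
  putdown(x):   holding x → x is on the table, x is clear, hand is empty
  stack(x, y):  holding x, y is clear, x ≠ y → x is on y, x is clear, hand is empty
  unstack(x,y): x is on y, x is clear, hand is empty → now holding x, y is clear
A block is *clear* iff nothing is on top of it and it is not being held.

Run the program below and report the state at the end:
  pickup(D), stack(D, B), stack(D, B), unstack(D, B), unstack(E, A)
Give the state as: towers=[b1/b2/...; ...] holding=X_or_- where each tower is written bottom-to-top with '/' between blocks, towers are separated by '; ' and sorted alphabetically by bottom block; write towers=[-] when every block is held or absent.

towers=[E/A/C/B] holding=D

step 1 (pickup(D)): towers=[E/A/C/B] holding=D
step 2 (stack(D, B)): towers=[E/A/C/B/D] holding=-
step 3 (stack(D, B)) [no-op]: towers=[E/A/C/B/D] holding=-
step 4 (unstack(D, B)): towers=[E/A/C/B] holding=D
step 5 (unstack(E, A)) [no-op]: towers=[E/A/C/B] holding=D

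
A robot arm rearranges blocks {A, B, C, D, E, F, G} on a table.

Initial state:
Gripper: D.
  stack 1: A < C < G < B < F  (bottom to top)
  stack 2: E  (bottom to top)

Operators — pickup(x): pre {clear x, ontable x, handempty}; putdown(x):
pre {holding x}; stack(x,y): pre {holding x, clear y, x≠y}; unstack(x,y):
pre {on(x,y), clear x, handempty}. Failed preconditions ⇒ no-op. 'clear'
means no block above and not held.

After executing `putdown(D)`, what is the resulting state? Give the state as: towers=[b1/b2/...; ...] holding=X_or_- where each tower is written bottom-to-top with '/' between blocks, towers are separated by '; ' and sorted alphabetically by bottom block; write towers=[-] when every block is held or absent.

towers=[A/C/G/B/F; D; E] holding=-

before: towers=[A/C/G/B/F; E] holding=D
pre[putdown(D)]: holding(D) yes
all met → apply putdown(D)
after:  towers=[A/C/G/B/F; D; E] holding=-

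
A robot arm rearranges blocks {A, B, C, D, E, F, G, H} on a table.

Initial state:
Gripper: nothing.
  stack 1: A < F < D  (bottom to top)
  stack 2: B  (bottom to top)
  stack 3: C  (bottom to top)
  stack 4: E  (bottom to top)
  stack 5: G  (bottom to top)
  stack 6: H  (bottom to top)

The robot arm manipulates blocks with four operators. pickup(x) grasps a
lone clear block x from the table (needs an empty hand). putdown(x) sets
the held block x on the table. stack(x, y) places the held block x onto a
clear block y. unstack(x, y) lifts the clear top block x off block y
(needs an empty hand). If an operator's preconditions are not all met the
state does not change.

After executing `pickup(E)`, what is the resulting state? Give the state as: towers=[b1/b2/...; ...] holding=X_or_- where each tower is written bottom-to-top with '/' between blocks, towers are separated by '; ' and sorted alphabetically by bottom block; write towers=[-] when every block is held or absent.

before: towers=[A/F/D; B; C; E; G; H] holding=-
pre[pickup(E)]: clear(E) ok, ontable(E) ok, handempty ok
all met → apply pickup(E)
after:  towers=[A/F/D; B; C; G; H] holding=E

towers=[A/F/D; B; C; G; H] holding=E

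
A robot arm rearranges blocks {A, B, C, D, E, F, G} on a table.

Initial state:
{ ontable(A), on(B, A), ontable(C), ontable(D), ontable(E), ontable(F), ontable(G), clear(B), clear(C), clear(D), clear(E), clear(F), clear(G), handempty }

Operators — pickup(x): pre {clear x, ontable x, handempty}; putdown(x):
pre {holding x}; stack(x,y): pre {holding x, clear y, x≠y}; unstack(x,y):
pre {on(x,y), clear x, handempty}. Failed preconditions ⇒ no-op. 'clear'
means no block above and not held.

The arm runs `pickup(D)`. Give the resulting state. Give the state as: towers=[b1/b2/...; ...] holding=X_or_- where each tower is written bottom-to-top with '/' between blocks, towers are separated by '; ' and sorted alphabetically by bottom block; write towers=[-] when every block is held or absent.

before: towers=[A/B; C; D; E; F; G] holding=-
pre[pickup(D)]: clear(D) ✓, ontable(D) ✓, handempty ✓
all met → apply pickup(D)
after:  towers=[A/B; C; E; F; G] holding=D

towers=[A/B; C; E; F; G] holding=D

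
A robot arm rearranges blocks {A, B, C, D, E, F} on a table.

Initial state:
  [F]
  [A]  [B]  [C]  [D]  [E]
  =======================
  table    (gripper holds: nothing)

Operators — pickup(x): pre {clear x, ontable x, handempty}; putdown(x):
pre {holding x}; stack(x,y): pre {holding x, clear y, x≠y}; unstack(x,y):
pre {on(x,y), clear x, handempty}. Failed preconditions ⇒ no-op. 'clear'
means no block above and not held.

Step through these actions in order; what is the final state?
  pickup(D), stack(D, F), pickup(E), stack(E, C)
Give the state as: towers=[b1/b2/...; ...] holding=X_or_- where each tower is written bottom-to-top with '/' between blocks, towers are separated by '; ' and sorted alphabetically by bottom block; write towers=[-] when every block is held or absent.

step 1 (pickup(D)): towers=[A/F; B; C; E] holding=D
step 2 (stack(D, F)): towers=[A/F/D; B; C; E] holding=-
step 3 (pickup(E)): towers=[A/F/D; B; C] holding=E
step 4 (stack(E, C)): towers=[A/F/D; B; C/E] holding=-

towers=[A/F/D; B; C/E] holding=-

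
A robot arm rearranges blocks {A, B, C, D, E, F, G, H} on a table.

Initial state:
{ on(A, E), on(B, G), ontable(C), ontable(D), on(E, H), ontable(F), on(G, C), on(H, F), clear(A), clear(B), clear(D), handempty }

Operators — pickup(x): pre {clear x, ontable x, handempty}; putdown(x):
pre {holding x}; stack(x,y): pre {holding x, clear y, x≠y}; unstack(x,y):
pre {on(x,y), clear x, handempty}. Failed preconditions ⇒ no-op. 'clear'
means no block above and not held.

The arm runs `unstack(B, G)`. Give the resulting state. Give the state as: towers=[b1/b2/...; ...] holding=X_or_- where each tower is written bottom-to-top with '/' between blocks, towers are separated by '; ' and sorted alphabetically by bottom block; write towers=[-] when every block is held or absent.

towers=[C/G; D; F/H/E/A] holding=B

before: towers=[C/G/B; D; F/H/E/A] holding=-
pre[unstack(B, G)]: on(B,G) yes, clear(B) yes, handempty yes
all met → apply unstack(B, G)
after:  towers=[C/G; D; F/H/E/A] holding=B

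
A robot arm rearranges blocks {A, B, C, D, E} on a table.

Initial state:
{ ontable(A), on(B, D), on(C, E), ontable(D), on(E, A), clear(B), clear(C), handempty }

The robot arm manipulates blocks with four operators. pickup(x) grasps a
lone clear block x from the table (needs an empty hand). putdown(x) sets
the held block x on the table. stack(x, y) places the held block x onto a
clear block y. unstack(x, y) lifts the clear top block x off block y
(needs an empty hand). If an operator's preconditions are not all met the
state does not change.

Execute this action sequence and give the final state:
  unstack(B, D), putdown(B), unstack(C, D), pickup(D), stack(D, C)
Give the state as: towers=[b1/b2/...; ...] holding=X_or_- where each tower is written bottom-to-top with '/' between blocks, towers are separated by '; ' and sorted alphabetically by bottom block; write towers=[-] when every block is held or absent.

step 1 (unstack(B, D)): towers=[A/E/C; D] holding=B
step 2 (putdown(B)): towers=[A/E/C; B; D] holding=-
step 3 (unstack(C, D)) [no-op]: towers=[A/E/C; B; D] holding=-
step 4 (pickup(D)): towers=[A/E/C; B] holding=D
step 5 (stack(D, C)): towers=[A/E/C/D; B] holding=-

towers=[A/E/C/D; B] holding=-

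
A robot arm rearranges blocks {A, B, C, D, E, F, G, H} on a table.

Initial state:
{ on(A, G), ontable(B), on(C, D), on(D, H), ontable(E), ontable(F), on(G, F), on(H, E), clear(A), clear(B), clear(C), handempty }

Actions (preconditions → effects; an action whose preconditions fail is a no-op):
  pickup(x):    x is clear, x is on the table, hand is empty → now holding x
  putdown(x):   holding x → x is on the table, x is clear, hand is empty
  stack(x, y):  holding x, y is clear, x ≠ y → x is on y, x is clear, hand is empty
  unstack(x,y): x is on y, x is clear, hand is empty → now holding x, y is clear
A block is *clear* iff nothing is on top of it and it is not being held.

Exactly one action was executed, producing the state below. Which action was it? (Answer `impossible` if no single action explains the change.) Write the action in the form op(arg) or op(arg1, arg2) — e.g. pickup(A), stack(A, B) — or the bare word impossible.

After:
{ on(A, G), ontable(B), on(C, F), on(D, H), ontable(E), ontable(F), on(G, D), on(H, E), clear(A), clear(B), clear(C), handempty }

target: towers=[B; E/H/D/G/A; F/C] holding=-
     unstack(A, G) → towers=[B; E/H/D/C; F/G] holding=A
         pickup(B) → towers=[E/H/D/C; F/G/A] holding=B
     unstack(C, D) → towers=[B; E/H/D; F/G/A] holding=C
none of the 3 applicable actions match → impossible

impossible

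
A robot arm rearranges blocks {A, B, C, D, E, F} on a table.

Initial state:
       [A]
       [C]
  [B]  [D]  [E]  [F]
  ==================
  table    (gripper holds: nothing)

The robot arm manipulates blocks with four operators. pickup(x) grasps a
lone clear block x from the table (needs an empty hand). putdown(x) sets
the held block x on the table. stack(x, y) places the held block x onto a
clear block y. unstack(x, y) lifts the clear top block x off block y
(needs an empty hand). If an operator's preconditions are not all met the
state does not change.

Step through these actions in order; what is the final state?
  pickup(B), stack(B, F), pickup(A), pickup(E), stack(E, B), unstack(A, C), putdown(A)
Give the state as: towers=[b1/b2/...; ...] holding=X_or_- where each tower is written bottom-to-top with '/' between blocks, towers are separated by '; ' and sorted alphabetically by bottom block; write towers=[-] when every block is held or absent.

towers=[A; D/C; F/B/E] holding=-

step 1 (pickup(B)): towers=[D/C/A; E; F] holding=B
step 2 (stack(B, F)): towers=[D/C/A; E; F/B] holding=-
step 3 (pickup(A)) [no-op]: towers=[D/C/A; E; F/B] holding=-
step 4 (pickup(E)): towers=[D/C/A; F/B] holding=E
step 5 (stack(E, B)): towers=[D/C/A; F/B/E] holding=-
step 6 (unstack(A, C)): towers=[D/C; F/B/E] holding=A
step 7 (putdown(A)): towers=[A; D/C; F/B/E] holding=-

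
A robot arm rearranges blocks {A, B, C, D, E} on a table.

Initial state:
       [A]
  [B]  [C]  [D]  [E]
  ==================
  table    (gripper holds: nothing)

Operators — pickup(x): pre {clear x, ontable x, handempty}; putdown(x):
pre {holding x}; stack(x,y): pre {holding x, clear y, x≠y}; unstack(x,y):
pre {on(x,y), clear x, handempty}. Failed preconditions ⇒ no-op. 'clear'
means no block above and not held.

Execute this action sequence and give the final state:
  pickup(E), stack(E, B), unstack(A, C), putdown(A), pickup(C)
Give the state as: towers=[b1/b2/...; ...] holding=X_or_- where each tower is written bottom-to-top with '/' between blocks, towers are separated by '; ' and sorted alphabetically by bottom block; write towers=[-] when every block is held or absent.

towers=[A; B/E; D] holding=C

step 1 (pickup(E)): towers=[B; C/A; D] holding=E
step 2 (stack(E, B)): towers=[B/E; C/A; D] holding=-
step 3 (unstack(A, C)): towers=[B/E; C; D] holding=A
step 4 (putdown(A)): towers=[A; B/E; C; D] holding=-
step 5 (pickup(C)): towers=[A; B/E; D] holding=C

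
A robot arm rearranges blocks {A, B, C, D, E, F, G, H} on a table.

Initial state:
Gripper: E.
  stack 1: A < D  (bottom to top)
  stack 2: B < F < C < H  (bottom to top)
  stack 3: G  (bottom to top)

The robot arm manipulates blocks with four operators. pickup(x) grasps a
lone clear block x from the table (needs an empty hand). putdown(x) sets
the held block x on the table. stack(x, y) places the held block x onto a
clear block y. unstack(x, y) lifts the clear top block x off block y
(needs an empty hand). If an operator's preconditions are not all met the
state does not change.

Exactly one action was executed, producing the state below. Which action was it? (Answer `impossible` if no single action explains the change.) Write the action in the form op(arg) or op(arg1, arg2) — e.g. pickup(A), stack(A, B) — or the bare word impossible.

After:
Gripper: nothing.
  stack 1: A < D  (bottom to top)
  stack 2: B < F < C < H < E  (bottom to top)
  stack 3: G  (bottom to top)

stack(E, H)

target: towers=[A/D; B/F/C/H/E; G] holding=-
        putdown(E) → towers=[A/D; B/F/C/H; E; G] holding=-
       stack(E, G) → towers=[A/D; B/F/C/H; G/E] holding=-
       stack(E, H) → towers=[A/D; B/F/C/H/E; G] holding=-  ← match
       stack(E, D) → towers=[A/D/E; B/F/C/H; G] holding=-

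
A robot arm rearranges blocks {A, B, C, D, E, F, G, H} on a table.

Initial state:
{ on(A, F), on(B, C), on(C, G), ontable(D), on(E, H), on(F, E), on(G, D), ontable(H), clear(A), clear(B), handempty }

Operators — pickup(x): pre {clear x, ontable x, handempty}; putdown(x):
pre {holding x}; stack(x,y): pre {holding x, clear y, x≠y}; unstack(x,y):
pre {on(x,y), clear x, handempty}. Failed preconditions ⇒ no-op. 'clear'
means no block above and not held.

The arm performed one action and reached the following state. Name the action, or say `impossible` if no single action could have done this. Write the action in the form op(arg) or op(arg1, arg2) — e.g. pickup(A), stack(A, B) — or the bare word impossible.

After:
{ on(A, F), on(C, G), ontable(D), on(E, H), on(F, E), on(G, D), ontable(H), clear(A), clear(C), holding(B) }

unstack(B, C)

target: towers=[D/G/C; H/E/F/A] holding=B
     unstack(A, F) → towers=[D/G/C/B; H/E/F] holding=A
     unstack(B, C) → towers=[D/G/C; H/E/F/A] holding=B  ← match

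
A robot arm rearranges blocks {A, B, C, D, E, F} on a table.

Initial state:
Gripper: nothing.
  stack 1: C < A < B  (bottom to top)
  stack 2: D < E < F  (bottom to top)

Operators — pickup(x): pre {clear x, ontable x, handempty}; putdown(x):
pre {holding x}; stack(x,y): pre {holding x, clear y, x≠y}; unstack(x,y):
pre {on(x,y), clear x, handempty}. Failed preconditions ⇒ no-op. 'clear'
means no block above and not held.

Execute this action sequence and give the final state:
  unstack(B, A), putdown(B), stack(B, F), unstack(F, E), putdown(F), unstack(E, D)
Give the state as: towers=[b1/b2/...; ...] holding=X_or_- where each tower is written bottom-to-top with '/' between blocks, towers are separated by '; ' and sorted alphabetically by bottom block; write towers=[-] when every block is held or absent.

towers=[B; C/A; D; F] holding=E

step 1 (unstack(B, A)): towers=[C/A; D/E/F] holding=B
step 2 (putdown(B)): towers=[B; C/A; D/E/F] holding=-
step 3 (stack(B, F)) [no-op]: towers=[B; C/A; D/E/F] holding=-
step 4 (unstack(F, E)): towers=[B; C/A; D/E] holding=F
step 5 (putdown(F)): towers=[B; C/A; D/E; F] holding=-
step 6 (unstack(E, D)): towers=[B; C/A; D; F] holding=E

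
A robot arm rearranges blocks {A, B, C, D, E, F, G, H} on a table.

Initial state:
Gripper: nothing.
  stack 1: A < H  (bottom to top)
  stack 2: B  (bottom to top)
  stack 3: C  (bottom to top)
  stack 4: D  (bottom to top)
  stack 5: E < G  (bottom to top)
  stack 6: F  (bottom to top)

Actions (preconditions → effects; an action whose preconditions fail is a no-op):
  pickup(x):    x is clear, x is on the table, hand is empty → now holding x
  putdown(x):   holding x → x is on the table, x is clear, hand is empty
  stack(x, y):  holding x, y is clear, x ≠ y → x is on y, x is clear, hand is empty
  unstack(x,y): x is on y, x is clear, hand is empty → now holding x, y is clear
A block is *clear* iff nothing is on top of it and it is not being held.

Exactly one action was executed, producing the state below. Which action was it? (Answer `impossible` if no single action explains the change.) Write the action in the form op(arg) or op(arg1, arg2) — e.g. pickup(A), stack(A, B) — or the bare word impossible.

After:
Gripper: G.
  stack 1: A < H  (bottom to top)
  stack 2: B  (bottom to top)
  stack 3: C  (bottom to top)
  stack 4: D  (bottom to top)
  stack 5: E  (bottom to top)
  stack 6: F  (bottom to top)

target: towers=[A/H; B; C; D; E; F] holding=G
     unstack(G, E) → towers=[A/H; B; C; D; E; F] holding=G  ← match
     unstack(H, A) → towers=[A; B; C; D; E/G; F] holding=H
         pickup(B) → towers=[A/H; C; D; E/G; F] holding=B
         pickup(F) → towers=[A/H; B; C; D; E/G] holding=F
         pickup(D) → towers=[A/H; B; C; E/G; F] holding=D
         pickup(C) → towers=[A/H; B; D; E/G; F] holding=C

unstack(G, E)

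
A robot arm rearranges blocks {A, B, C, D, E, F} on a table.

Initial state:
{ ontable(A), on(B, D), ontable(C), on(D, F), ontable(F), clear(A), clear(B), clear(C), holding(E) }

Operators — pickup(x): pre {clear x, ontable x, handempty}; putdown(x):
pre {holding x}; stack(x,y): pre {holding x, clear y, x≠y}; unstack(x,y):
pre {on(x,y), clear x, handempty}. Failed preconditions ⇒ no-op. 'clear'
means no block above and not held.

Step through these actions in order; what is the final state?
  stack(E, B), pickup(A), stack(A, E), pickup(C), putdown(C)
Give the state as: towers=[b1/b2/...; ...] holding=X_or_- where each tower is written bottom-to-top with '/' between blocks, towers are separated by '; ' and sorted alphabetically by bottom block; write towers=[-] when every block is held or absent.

step 1 (stack(E, B)): towers=[A; C; F/D/B/E] holding=-
step 2 (pickup(A)): towers=[C; F/D/B/E] holding=A
step 3 (stack(A, E)): towers=[C; F/D/B/E/A] holding=-
step 4 (pickup(C)): towers=[F/D/B/E/A] holding=C
step 5 (putdown(C)): towers=[C; F/D/B/E/A] holding=-

towers=[C; F/D/B/E/A] holding=-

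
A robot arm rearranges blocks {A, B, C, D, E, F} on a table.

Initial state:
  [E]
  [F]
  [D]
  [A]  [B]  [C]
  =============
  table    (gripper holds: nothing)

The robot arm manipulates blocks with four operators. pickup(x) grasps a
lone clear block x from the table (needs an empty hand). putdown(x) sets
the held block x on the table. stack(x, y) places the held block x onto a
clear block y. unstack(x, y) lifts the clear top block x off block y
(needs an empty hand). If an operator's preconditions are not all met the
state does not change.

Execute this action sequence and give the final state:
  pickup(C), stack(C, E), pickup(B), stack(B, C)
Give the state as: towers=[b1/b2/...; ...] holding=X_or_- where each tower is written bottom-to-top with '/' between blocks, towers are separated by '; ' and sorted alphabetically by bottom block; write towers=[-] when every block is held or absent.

towers=[A/D/F/E/C/B] holding=-

step 1 (pickup(C)): towers=[A/D/F/E; B] holding=C
step 2 (stack(C, E)): towers=[A/D/F/E/C; B] holding=-
step 3 (pickup(B)): towers=[A/D/F/E/C] holding=B
step 4 (stack(B, C)): towers=[A/D/F/E/C/B] holding=-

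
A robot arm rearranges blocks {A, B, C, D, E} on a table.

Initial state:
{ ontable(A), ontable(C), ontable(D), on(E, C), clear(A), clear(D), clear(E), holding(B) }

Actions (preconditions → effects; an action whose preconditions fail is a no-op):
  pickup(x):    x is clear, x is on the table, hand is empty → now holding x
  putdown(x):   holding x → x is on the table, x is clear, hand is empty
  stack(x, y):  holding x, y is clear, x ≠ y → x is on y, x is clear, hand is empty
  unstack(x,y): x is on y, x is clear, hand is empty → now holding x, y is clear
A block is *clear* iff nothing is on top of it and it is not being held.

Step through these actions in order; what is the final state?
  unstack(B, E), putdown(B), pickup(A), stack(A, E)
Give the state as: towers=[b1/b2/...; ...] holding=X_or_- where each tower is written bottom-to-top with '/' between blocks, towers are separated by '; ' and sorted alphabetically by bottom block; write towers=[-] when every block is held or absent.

step 1 (unstack(B, E)) [no-op]: towers=[A; C/E; D] holding=B
step 2 (putdown(B)): towers=[A; B; C/E; D] holding=-
step 3 (pickup(A)): towers=[B; C/E; D] holding=A
step 4 (stack(A, E)): towers=[B; C/E/A; D] holding=-

towers=[B; C/E/A; D] holding=-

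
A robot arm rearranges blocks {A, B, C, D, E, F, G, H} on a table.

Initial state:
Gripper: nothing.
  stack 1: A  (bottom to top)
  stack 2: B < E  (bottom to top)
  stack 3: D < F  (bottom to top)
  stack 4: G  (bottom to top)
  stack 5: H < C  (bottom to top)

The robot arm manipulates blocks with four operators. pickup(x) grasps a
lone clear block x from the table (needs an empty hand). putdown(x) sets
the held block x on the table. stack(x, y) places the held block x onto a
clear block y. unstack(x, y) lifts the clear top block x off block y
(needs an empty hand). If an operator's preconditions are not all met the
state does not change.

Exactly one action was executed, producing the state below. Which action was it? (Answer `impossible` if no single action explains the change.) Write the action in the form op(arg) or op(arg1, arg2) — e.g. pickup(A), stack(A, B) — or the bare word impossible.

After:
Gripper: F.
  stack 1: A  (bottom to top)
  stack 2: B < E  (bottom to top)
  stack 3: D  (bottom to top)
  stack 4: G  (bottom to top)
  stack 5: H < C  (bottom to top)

target: towers=[A; B/E; D; G; H/C] holding=F
         pickup(G) → towers=[A; B/E; D/F; H/C] holding=G
         pickup(A) → towers=[B/E; D/F; G; H/C] holding=A
     unstack(E, B) → towers=[A; B; D/F; G; H/C] holding=E
     unstack(F, D) → towers=[A; B/E; D; G; H/C] holding=F  ← match
     unstack(C, H) → towers=[A; B/E; D/F; G; H] holding=C

unstack(F, D)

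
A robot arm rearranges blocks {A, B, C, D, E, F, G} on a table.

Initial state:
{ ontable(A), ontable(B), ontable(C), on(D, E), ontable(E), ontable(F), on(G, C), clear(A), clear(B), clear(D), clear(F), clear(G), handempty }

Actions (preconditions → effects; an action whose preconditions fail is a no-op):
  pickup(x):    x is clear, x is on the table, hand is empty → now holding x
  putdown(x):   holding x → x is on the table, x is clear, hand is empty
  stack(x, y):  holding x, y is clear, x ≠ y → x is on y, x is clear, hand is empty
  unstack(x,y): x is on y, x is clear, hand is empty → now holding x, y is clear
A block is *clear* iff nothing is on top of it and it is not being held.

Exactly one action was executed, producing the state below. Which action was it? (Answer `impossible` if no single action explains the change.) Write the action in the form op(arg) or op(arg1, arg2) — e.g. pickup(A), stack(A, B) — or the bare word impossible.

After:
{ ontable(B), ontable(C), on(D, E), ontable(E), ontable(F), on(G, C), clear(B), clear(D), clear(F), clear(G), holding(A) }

target: towers=[B; C/G; E/D; F] holding=A
         pickup(B) → towers=[A; C/G; E/D; F] holding=B
         pickup(F) → towers=[A; B; C/G; E/D] holding=F
     unstack(G, C) → towers=[A; B; C; E/D; F] holding=G
     unstack(D, E) → towers=[A; B; C/G; E; F] holding=D
         pickup(A) → towers=[B; C/G; E/D; F] holding=A  ← match

pickup(A)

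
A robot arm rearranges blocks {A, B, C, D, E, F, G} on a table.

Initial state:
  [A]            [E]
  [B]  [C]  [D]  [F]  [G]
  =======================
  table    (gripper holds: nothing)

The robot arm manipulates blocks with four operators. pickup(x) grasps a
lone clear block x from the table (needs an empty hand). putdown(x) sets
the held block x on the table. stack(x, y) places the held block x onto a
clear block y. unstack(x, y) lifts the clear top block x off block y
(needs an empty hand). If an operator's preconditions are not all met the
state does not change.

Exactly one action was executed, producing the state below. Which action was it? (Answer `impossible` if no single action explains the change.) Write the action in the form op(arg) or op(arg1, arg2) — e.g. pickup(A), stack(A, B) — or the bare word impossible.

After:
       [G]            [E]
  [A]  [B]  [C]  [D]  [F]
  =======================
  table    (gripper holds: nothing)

impossible

target: towers=[A; B/G; C; D; F/E] holding=-
         pickup(G) → towers=[B/A; C; D; F/E] holding=G
         pickup(D) → towers=[B/A; C; F/E; G] holding=D
     unstack(A, B) → towers=[B; C; D; F/E; G] holding=A
     unstack(E, F) → towers=[B/A; C; D; F; G] holding=E
         pickup(C) → towers=[B/A; D; F/E; G] holding=C
none of the 5 applicable actions match → impossible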